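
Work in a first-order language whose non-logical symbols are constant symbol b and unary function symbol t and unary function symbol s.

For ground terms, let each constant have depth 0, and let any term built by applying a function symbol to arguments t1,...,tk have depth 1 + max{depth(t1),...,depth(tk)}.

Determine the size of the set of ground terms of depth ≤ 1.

Count level by level. With function symbols t/1, s/1, the terms of depth ≤ k are the 1 constant together with each function applied to depth-≤(k−1) tuples, so N_k = 1 + N_{k-1} + N_{k-1}.
N_0 = 1
N_1 = 1 + 1 + 1 = 3
Explicitly: b, t(b), s(b).

3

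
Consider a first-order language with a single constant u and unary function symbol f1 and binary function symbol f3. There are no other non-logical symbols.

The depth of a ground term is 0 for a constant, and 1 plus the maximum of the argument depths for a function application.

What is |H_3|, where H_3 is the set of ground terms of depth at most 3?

183

Count level by level. With function symbols f1/1, f3/2, the terms of depth ≤ k are the 1 constant together with each function applied to depth-≤(k−1) tuples, so N_k = 1 + N_{k-1} + N_{k-1}^2.
N_0 = 1
N_1 = 1 + 1 + 1^2 = 3
N_2 = 1 + 3 + 3^2 = 13
N_3 = 1 + 13 + 13^2 = 183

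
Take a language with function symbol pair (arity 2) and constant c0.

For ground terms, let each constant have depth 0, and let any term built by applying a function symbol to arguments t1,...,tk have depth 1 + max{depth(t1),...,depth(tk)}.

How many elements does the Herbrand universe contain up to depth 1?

2

Count level by level. With function symbols pair/2, the terms of depth ≤ k are the 1 constant together with each function applied to depth-≤(k−1) tuples, so N_k = 1 + N_{k-1}^2.
N_0 = 1
N_1 = 1 + 1^2 = 2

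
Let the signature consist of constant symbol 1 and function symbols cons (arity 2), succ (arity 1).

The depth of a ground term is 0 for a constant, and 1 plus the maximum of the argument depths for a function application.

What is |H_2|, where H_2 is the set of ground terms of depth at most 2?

13

If N_k denotes the number of depth-≤k ground terms, the 1 constant gives N_0 = 1, and each function symbol of arity r contributes N_{k-1}^r new terms at level k: N_k = 1 + N_{k-1}^2 + N_{k-1}.
N_0 = 1
N_1 = 1 + 1^2 + 1 = 3
N_2 = 1 + 3^2 + 3 = 13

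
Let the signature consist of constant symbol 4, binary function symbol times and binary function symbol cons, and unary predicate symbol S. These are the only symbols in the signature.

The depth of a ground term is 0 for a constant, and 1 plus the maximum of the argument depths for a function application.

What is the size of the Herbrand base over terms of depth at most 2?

19

First count ground terms of depth ≤ 2.
Let N_k count ground terms of depth at most k. Each non-constant term of depth ≤ k is some function symbol applied to depth-≤(k−1) arguments, giving N_k = 1 + N_{k-1}^2 + N_{k-1}^2.
N_0 = 1
N_1 = 1 + 1^2 + 1^2 = 3
N_2 = 1 + 3^2 + 3^2 = 19
So |H| = 19.
For each predicate symbol, the number of ground atoms is |H| raised to its arity; summing:
  S: 19
Total ground atoms: 19.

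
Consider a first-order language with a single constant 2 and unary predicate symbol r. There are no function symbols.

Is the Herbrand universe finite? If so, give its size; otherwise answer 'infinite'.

1

There are no function symbols, so the only ground term is the single constant.
The Herbrand universe is {2}, finite with 1 element.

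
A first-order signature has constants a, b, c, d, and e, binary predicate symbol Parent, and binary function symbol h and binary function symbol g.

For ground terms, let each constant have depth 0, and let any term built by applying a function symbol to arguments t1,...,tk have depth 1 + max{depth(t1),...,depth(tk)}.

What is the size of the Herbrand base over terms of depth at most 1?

3025

First count ground terms of depth ≤ 1.
Count level by level. With function symbols h/2, g/2, the terms of depth ≤ k are the 5 constants together with each function applied to depth-≤(k−1) tuples, so N_k = 5 + N_{k-1}^2 + N_{k-1}^2.
N_0 = 5
N_1 = 5 + 5^2 + 5^2 = 55
So |H| = 55.
Each predicate of arity r yields |H|^r ground atoms (one per choice of an r-tuple from H):
  Parent: 55^2 = 3025
Total ground atoms: 3025.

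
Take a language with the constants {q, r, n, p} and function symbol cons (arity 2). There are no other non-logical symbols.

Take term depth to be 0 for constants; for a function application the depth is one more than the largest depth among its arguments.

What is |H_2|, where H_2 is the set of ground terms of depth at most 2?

404

Let N_k = |{terms of depth ≤ k}|. Then N_0 = 4 and N_k = 4 + N_{k-1}^2 for k ≥ 1 (one summand per function symbol, arity giving the exponent).
N_0 = 4
N_1 = 4 + 4^2 = 20
N_2 = 4 + 20^2 = 404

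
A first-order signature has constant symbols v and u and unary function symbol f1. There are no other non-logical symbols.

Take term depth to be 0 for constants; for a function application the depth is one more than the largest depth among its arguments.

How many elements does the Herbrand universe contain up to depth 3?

Write N_k for the number of ground terms of depth ≤ k. A term of depth ≤ k is either a constant or a function symbol applied to arguments of depth ≤ k−1, so N_k = 2 + N_{k-1}.
N_0 = 2
N_1 = 2 + 2 = 4
N_2 = 2 + 4 = 6
N_3 = 2 + 6 = 8
Explicitly: v, u, f1(v), f1(u), f1(f1(v)), f1(f1(u)), f1(f1(f1(v))), f1(f1(f1(u))).

8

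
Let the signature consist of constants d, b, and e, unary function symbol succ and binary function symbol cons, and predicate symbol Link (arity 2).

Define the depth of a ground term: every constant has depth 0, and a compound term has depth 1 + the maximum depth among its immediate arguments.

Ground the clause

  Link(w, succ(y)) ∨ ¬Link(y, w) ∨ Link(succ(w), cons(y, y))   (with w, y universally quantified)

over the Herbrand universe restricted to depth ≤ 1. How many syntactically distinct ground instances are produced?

Ground terms of depth ≤ 1:
  If N_k denotes the number of depth-≤k ground terms, the 3 constants give N_0 = 3, and each function symbol of arity r contributes N_{k-1}^r new terms at level k: N_k = 3 + N_{k-1} + N_{k-1}^2.
  N_0 = 3
  N_1 = 3 + 3 + 3^2 = 15
So there are 15 ground terms available for substitution.
The clause has 2 distinct variables (w, y), each appearing in the body. In the free term algebra distinct substitutions yield syntactically distinct ground instances.
Number of ground instances = 15^2 = 225.

225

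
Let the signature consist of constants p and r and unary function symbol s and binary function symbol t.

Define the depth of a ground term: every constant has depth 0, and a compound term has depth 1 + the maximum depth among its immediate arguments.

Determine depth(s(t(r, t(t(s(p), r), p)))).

depth(s(p)) = 1 + depth(p) = 1 + 0 = 1
depth(t(s(p), r)) = 1 + max(1, 0) = 2
depth(t(t(s(p), r), p)) = 1 + max(2, 0) = 3
depth(t(r, t(t(s(p), r), p))) = 1 + max(0, 3) = 4
depth(s(t(r, t(t(s(p), r), p)))) = 1 + depth(t(r, t(t(s(p), r), p))) = 1 + 4 = 5

5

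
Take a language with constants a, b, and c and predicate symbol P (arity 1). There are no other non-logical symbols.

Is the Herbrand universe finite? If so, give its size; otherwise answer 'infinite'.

3

There are no function symbols, so every ground term is one of the 3 constants.
The Herbrand universe is {a, b, c}, which is finite with 3 elements.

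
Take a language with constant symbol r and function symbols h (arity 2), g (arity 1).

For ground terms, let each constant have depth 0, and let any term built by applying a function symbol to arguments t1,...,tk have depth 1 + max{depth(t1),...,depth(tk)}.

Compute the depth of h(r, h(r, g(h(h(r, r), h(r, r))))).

depth(h(r, r)) = 1 + max(0, 0) = 1
depth(h(h(r, r), h(r, r))) = 1 + max(1, 1) = 2
depth(g(h(h(r, r), h(r, r)))) = 1 + depth(h(h(r, r), h(r, r))) = 1 + 2 = 3
depth(h(r, g(h(h(r, r), h(r, r))))) = 1 + max(0, 3) = 4
depth(h(r, h(r, g(h(h(r, r), h(r, r)))))) = 1 + max(0, 4) = 5

5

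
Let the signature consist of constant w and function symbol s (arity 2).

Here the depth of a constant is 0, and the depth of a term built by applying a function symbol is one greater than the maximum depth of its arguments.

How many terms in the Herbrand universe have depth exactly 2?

3

If N_k denotes the number of depth-≤k ground terms, the 1 constant gives N_0 = 1, and each function symbol of arity r contributes N_{k-1}^r new terms at level k: N_k = 1 + N_{k-1}^2.
N_0 = 1
N_1 = 1 + 1^2 = 2
N_2 = 1 + 2^2 = 5
Terms of depth exactly 2: N_2 − N_1 = 5 − 2 = 3.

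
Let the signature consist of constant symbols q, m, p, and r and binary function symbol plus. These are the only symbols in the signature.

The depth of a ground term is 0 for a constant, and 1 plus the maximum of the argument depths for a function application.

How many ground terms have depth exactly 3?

Count level by level. With function symbols plus/2, the terms of depth ≤ k are the 4 constants together with each function applied to depth-≤(k−1) tuples, so N_k = 4 + N_{k-1}^2.
N_0 = 4
N_1 = 4 + 4^2 = 20
N_2 = 4 + 20^2 = 404
N_3 = 4 + 404^2 = 163220
Terms of depth exactly 3: N_3 − N_2 = 163220 − 404 = 162816.

162816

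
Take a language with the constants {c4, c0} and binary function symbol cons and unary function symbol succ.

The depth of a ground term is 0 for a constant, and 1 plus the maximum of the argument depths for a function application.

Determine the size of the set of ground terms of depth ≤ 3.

5552

Count level by level. With function symbols cons/2, succ/1, the terms of depth ≤ k are the 2 constants together with each function applied to depth-≤(k−1) tuples, so N_k = 2 + N_{k-1}^2 + N_{k-1}.
N_0 = 2
N_1 = 2 + 2^2 + 2 = 8
N_2 = 2 + 8^2 + 8 = 74
N_3 = 2 + 74^2 + 74 = 5552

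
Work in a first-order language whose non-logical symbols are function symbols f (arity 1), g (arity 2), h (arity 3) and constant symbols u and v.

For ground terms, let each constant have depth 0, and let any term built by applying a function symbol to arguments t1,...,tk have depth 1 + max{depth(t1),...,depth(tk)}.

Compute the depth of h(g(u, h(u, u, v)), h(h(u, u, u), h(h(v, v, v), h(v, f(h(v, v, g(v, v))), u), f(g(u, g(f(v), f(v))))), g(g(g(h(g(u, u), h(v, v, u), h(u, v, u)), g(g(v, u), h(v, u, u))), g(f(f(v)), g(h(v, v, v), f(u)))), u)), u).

depth(h(u, u, v)) = 1 + max(0, 0, 0) = 1
depth(g(u, h(u, u, v))) = 1 + max(0, 1) = 2
depth(h(u, u, u)) = 1 + max(0, 0, 0) = 1
depth(h(v, v, v)) = 1 + max(0, 0, 0) = 1
depth(g(v, v)) = 1 + max(0, 0) = 1
depth(h(v, v, g(v, v))) = 1 + max(0, 0, 1) = 2
depth(f(h(v, v, g(v, v)))) = 1 + depth(h(v, v, g(v, v))) = 1 + 2 = 3
depth(h(v, f(h(v, v, g(v, v))), u)) = 1 + max(0, 3, 0) = 4
depth(f(v)) = 1 + depth(v) = 1 + 0 = 1
depth(g(f(v), f(v))) = 1 + max(1, 1) = 2
depth(g(u, g(f(v), f(v)))) = 1 + max(0, 2) = 3
depth(f(g(u, g(f(v), f(v))))) = 1 + depth(g(u, g(f(v), f(v)))) = 1 + 3 = 4
depth(h(h(v, v, v), h(v, f(h(v, v, g(v, v))), u), f(g(u, g(f(v), f(v)))))) = 1 + max(1, 4, 4) = 5
depth(g(u, u)) = 1 + max(0, 0) = 1
depth(h(v, v, u)) = 1 + max(0, 0, 0) = 1
depth(h(u, v, u)) = 1 + max(0, 0, 0) = 1
depth(h(g(u, u), h(v, v, u), h(u, v, u))) = 1 + max(1, 1, 1) = 2
depth(g(v, u)) = 1 + max(0, 0) = 1
depth(h(v, u, u)) = 1 + max(0, 0, 0) = 1
depth(g(g(v, u), h(v, u, u))) = 1 + max(1, 1) = 2
depth(g(h(g(u, u), h(v, v, u), h(u, v, u)), g(g(v, u), h(v, u, u)))) = 1 + max(2, 2) = 3
depth(f(f(v))) = 1 + depth(f(v)) = 1 + 1 = 2
depth(f(u)) = 1 + depth(u) = 1 + 0 = 1
depth(g(h(v, v, v), f(u))) = 1 + max(1, 1) = 2
depth(g(f(f(v)), g(h(v, v, v), f(u)))) = 1 + max(2, 2) = 3
depth(g(g(h(g(u, u), h(v, v, u), h(u, v, u)), g(g(v, u), h(v, u, u))), g(f(f(v)), g(h(v, v, v), f(u))))) = 1 + max(3, 3) = 4
depth(g(g(g(h(g(u, u), h(v, v, u), h(u, v, u)), g(g(v, u), h(v, u, u))), g(f(f(v)), g(h(v, v, v), f(u)))), u)) = 1 + max(4, 0) = 5
depth(h(h(u, u, u), h(h(v, v, v), h(v, f(h(v, v, g(v, v))), u), f(g(u, g(f(v), f(v))))), g(g(g(h(g(u, u), h(v, v, u), h(u, v, u)), g(g(v, u), h(v, u, u))), g(f(f(v)), g(h(v, v, v), f(u)))), u))) = 1 + max(1, 5, 5) = 6
depth(h(g(u, h(u, u, v)), h(h(u, u, u), h(h(v, v, v), h(v, f(h(v, v, g(v, v))), u), f(g(u, g(f(v), f(v))))), g(g(g(h(g(u, u), h(v, v, u), h(u, v, u)), g(g(v, u), h(v, u, u))), g(f(f(v)), g(h(v, v, v), f(u)))), u)), u)) = 1 + max(2, 6, 0) = 7

7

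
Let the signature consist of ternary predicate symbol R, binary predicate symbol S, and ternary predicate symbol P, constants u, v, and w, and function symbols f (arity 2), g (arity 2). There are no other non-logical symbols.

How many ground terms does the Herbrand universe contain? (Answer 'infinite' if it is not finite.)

infinite

The signature has at least one function symbol (f, arity 2) and at least one constant (u).
Iterating f gives infinitely many distinct ground terms: u, f(u, u), f(f(u, u), f(u, u)), ...
So the Herbrand universe is infinite.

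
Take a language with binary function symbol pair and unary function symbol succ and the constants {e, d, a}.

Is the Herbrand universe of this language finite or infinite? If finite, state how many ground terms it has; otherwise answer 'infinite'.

The signature has at least one function symbol (pair, arity 2) and at least one constant (e).
Iterating pair gives infinitely many distinct ground terms: e, pair(e, e), pair(pair(e, e), pair(e, e)), ...
So the Herbrand universe is infinite.

infinite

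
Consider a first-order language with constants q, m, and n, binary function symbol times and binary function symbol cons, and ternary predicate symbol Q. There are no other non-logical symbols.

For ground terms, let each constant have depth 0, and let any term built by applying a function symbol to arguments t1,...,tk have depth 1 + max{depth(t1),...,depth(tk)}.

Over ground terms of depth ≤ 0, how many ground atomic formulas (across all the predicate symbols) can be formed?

27

First count ground terms of depth ≤ 0.
Write N_k for the number of ground terms of depth ≤ k. A term of depth ≤ k is either a constant or a function symbol applied to arguments of depth ≤ k−1, so N_k = 3 + N_{k-1}^2 + N_{k-1}^2.
N_0 = 3
So |H| = 3.
For each predicate symbol, the number of ground atoms is |H| raised to its arity; summing:
  Q: 3^3 = 27
Total ground atoms: 27.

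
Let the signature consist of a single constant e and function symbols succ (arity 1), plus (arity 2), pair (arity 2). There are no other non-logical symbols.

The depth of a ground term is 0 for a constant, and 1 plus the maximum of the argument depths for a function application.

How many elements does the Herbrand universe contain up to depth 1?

Count level by level. With function symbols succ/1, plus/2, pair/2, the terms of depth ≤ k are the 1 constant together with each function applied to depth-≤(k−1) tuples, so N_k = 1 + N_{k-1} + N_{k-1}^2 + N_{k-1}^2.
N_0 = 1
N_1 = 1 + 1 + 1^2 + 1^2 = 4
Explicitly: e, succ(e), plus(e, e), pair(e, e).

4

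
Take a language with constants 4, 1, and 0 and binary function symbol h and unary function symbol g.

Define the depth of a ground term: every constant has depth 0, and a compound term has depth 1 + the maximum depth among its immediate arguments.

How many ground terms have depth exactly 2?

Write N_k for the number of ground terms of depth ≤ k. A term of depth ≤ k is either a constant or a function symbol applied to arguments of depth ≤ k−1, so N_k = 3 + N_{k-1}^2 + N_{k-1}.
N_0 = 3
N_1 = 3 + 3^2 + 3 = 15
N_2 = 3 + 15^2 + 15 = 243
Terms of depth exactly 2: N_2 − N_1 = 243 − 15 = 228.

228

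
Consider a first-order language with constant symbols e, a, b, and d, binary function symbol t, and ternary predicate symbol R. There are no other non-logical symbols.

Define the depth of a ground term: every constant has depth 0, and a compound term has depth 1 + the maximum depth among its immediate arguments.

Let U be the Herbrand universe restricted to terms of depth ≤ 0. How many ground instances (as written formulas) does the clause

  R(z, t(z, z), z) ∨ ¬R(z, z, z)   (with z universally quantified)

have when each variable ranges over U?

Ground terms of depth ≤ 0:
  Let N_k count ground terms of depth at most k. Each non-constant term of depth ≤ k is some function symbol applied to depth-≤(k−1) arguments, giving N_k = 4 + N_{k-1}^2.
  N_0 = 4
  Explicitly: e, a, b, d.
So there are 4 ground terms available for substitution.
The clause has 1 distinct variable (z), which appears in the body. In the free term algebra distinct substitutions yield syntactically distinct ground instances.
Number of ground instances = 4.

4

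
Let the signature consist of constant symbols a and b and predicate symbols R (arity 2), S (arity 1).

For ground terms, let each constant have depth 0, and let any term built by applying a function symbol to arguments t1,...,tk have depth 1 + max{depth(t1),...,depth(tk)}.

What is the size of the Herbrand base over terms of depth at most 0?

First count ground terms of depth ≤ 0.
With no function symbols every ground term is a constant, so there are exactly 2 ground terms at every depth bound.
N_0 = 2
So |H| = 2.
For each predicate symbol, the number of ground atoms is |H| raised to its arity; summing:
  R: 2^2 = 4;  S: 2
Total ground atoms: 4 + 2 = 6.

6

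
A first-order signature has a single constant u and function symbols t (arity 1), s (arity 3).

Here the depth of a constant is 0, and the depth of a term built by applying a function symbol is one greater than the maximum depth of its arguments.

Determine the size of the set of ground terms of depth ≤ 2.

If N_k denotes the number of depth-≤k ground terms, the 1 constant gives N_0 = 1, and each function symbol of arity r contributes N_{k-1}^r new terms at level k: N_k = 1 + N_{k-1} + N_{k-1}^3.
N_0 = 1
N_1 = 1 + 1 + 1^3 = 3
N_2 = 1 + 3 + 3^3 = 31

31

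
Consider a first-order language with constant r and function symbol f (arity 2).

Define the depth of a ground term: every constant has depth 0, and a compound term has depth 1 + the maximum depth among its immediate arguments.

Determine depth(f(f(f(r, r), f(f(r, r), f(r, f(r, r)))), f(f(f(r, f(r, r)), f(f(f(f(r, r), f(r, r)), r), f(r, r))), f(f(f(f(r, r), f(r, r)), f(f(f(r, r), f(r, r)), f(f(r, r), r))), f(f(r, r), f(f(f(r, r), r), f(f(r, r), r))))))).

7

depth(f(r, r)) = 1 + max(0, 0) = 1
depth(f(r, f(r, r))) = 1 + max(0, 1) = 2
depth(f(f(r, r), f(r, f(r, r)))) = 1 + max(1, 2) = 3
depth(f(f(r, r), f(f(r, r), f(r, f(r, r))))) = 1 + max(1, 3) = 4
depth(f(f(r, r), f(r, r))) = 1 + max(1, 1) = 2
depth(f(f(f(r, r), f(r, r)), r)) = 1 + max(2, 0) = 3
depth(f(f(f(f(r, r), f(r, r)), r), f(r, r))) = 1 + max(3, 1) = 4
depth(f(f(r, f(r, r)), f(f(f(f(r, r), f(r, r)), r), f(r, r)))) = 1 + max(2, 4) = 5
depth(f(f(r, r), r)) = 1 + max(1, 0) = 2
depth(f(f(f(r, r), f(r, r)), f(f(r, r), r))) = 1 + max(2, 2) = 3
depth(f(f(f(r, r), f(r, r)), f(f(f(r, r), f(r, r)), f(f(r, r), r)))) = 1 + max(2, 3) = 4
depth(f(f(f(r, r), r), f(f(r, r), r))) = 1 + max(2, 2) = 3
depth(f(f(r, r), f(f(f(r, r), r), f(f(r, r), r)))) = 1 + max(1, 3) = 4
depth(f(f(f(f(r, r), f(r, r)), f(f(f(r, r), f(r, r)), f(f(r, r), r))), f(f(r, r), f(f(f(r, r), r), f(f(r, r), r))))) = 1 + max(4, 4) = 5
depth(f(f(f(r, f(r, r)), f(f(f(f(r, r), f(r, r)), r), f(r, r))), f(f(f(f(r, r), f(r, r)), f(f(f(r, r), f(r, r)), f(f(r, r), r))), f(f(r, r), f(f(f(r, r), r), f(f(r, r), r)))))) = 1 + max(5, 5) = 6
depth(f(f(f(r, r), f(f(r, r), f(r, f(r, r)))), f(f(f(r, f(r, r)), f(f(f(f(r, r), f(r, r)), r), f(r, r))), f(f(f(f(r, r), f(r, r)), f(f(f(r, r), f(r, r)), f(f(r, r), r))), f(f(r, r), f(f(f(r, r), r), f(f(r, r), r))))))) = 1 + max(4, 6) = 7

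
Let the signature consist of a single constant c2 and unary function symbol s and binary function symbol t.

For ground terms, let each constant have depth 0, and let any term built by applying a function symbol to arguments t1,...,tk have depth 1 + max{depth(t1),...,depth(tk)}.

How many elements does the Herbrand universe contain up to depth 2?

13

Write N_k for the number of ground terms of depth ≤ k. A term of depth ≤ k is either a constant or a function symbol applied to arguments of depth ≤ k−1, so N_k = 1 + N_{k-1} + N_{k-1}^2.
N_0 = 1
N_1 = 1 + 1 + 1^2 = 3
N_2 = 1 + 3 + 3^2 = 13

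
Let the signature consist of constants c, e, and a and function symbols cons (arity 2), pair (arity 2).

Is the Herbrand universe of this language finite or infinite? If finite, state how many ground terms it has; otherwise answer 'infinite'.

infinite

The signature has at least one function symbol (cons, arity 2) and at least one constant (c).
Iterating cons gives infinitely many distinct ground terms: c, cons(c, c), cons(cons(c, c), cons(c, c)), ...
So the Herbrand universe is infinite.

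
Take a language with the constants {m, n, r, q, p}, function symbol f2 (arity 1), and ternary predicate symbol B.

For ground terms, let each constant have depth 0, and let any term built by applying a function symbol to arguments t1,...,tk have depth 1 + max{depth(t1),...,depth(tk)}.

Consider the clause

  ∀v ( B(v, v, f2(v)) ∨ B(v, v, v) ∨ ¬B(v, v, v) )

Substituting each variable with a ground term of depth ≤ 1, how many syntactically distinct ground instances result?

Ground terms of depth ≤ 1:
  Count level by level. With function symbols f2/1, the terms of depth ≤ k are the 5 constants together with each function applied to depth-≤(k−1) tuples, so N_k = 5 + N_{k-1}.
  N_0 = 5
  N_1 = 5 + 5 = 10
  Explicitly: m, n, r, q, p, f2(m), f2(n), f2(r), f2(q), f2(p).
So there are 10 ground terms available for substitution.
The variable v ranges independently over the available ground terms, and distinct assignments produce distinct instances.
Number of ground instances = 10.

10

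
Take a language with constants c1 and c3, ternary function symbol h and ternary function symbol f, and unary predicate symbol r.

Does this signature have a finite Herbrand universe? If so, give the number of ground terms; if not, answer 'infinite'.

infinite

The signature has at least one function symbol (h, arity 3) and at least one constant (c1).
Iterating h gives infinitely many distinct ground terms: c1, h(c1, c1, c1), h(h(c1, c1, c1), h(c1, c1, c1), h(c1, c1, c1)), ...
So the Herbrand universe is infinite.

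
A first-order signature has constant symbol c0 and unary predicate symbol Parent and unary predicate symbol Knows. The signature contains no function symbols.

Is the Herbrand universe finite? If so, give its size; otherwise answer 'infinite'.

There are no function symbols, so the only ground term is the single constant.
The Herbrand universe is {c0}, finite with 1 element.

1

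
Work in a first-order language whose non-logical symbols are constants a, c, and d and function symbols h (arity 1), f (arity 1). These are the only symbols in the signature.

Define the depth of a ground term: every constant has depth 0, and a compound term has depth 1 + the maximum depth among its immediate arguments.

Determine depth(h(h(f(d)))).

depth(f(d)) = 1 + depth(d) = 1 + 0 = 1
depth(h(f(d))) = 1 + depth(f(d)) = 1 + 1 = 2
depth(h(h(f(d)))) = 1 + depth(h(f(d))) = 1 + 2 = 3

3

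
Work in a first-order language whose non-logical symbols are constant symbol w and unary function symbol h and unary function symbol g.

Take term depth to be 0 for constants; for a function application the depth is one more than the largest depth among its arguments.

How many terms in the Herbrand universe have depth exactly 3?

8

Let N_k count ground terms of depth at most k. Each non-constant term of depth ≤ k is some function symbol applied to depth-≤(k−1) arguments, giving N_k = 1 + N_{k-1} + N_{k-1}.
N_0 = 1
N_1 = 1 + 1 + 1 = 3
N_2 = 1 + 3 + 3 = 7
N_3 = 1 + 7 + 7 = 15
Terms of depth exactly 3: N_3 − N_2 = 15 − 7 = 8.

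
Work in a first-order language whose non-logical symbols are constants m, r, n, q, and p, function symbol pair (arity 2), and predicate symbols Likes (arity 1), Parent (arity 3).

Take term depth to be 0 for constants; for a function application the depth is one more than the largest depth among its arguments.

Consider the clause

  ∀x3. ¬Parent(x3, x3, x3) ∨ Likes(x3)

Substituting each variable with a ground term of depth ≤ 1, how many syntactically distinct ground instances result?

30

Ground terms of depth ≤ 1:
  Let N_k = |{terms of depth ≤ k}|. Then N_0 = 5 and N_k = 5 + N_{k-1}^2 for k ≥ 1 (one summand per function symbol, arity giving the exponent).
  N_0 = 5
  N_1 = 5 + 5^2 = 30
So there are 30 ground terms available for substitution.
The clause has 1 distinct variable (x3), which appears in the body. In the free term algebra distinct substitutions yield syntactically distinct ground instances.
Number of ground instances = 30.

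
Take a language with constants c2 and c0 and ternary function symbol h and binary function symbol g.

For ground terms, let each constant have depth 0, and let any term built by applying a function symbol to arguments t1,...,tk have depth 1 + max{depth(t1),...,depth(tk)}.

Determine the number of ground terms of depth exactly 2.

2928

Let N_k count ground terms of depth at most k. Each non-constant term of depth ≤ k is some function symbol applied to depth-≤(k−1) arguments, giving N_k = 2 + N_{k-1}^3 + N_{k-1}^2.
N_0 = 2
N_1 = 2 + 2^3 + 2^2 = 14
N_2 = 2 + 14^3 + 14^2 = 2942
Terms of depth exactly 2: N_2 − N_1 = 2942 − 14 = 2928.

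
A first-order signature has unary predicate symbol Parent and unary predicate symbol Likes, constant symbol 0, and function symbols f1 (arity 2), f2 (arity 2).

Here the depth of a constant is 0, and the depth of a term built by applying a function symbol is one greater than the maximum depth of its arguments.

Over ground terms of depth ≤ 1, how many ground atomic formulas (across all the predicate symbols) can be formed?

6

First count ground terms of depth ≤ 1.
Let N_k count ground terms of depth at most k. Each non-constant term of depth ≤ k is some function symbol applied to depth-≤(k−1) arguments, giving N_k = 1 + N_{k-1}^2 + N_{k-1}^2.
N_0 = 1
N_1 = 1 + 1^2 + 1^2 = 3
Explicitly: 0, f1(0, 0), f2(0, 0).
So |H| = 3.
For each predicate symbol, the number of ground atoms is |H| raised to its arity; summing:
  Parent: 3;  Likes: 3
Total ground atoms: 3 + 3 = 6.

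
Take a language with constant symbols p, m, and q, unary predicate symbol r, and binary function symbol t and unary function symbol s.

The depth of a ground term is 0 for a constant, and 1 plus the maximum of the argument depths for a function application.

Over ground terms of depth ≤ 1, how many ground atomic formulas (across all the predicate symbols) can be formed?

15

First count ground terms of depth ≤ 1.
Let N_k count ground terms of depth at most k. Each non-constant term of depth ≤ k is some function symbol applied to depth-≤(k−1) arguments, giving N_k = 3 + N_{k-1}^2 + N_{k-1}.
N_0 = 3
N_1 = 3 + 3^2 + 3 = 15
So |H| = 15.
Each predicate of arity r yields |H|^r ground atoms (one per choice of an r-tuple from H):
  r: 15
Total ground atoms: 15.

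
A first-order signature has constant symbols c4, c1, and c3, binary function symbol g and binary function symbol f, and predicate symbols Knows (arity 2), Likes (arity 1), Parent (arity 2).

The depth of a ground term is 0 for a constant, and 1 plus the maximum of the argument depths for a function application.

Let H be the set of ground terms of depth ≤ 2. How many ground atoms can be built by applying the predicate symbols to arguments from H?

First count ground terms of depth ≤ 2.
Count level by level. With function symbols g/2, f/2, the terms of depth ≤ k are the 3 constants together with each function applied to depth-≤(k−1) tuples, so N_k = 3 + N_{k-1}^2 + N_{k-1}^2.
N_0 = 3
N_1 = 3 + 3^2 + 3^2 = 21
N_2 = 3 + 21^2 + 21^2 = 885
So |H| = 885.
For each predicate symbol, the number of ground atoms is |H| raised to its arity; summing:
  Knows: 885^2 = 783225;  Likes: 885;  Parent: 885^2 = 783225
Total ground atoms: 783225 + 885 + 783225 = 1567335.

1567335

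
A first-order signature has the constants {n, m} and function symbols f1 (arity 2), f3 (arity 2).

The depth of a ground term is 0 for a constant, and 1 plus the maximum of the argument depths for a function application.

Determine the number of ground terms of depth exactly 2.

192

If N_k denotes the number of depth-≤k ground terms, the 2 constants give N_0 = 2, and each function symbol of arity r contributes N_{k-1}^r new terms at level k: N_k = 2 + N_{k-1}^2 + N_{k-1}^2.
N_0 = 2
N_1 = 2 + 2^2 + 2^2 = 10
N_2 = 2 + 10^2 + 10^2 = 202
Terms of depth exactly 2: N_2 − N_1 = 202 − 10 = 192.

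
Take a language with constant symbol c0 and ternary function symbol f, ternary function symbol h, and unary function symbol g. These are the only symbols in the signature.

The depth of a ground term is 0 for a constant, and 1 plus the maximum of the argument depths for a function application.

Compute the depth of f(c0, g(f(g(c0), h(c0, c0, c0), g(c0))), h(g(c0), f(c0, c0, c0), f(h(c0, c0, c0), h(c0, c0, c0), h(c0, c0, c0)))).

4

depth(g(c0)) = 1 + depth(c0) = 1 + 0 = 1
depth(h(c0, c0, c0)) = 1 + max(0, 0, 0) = 1
depth(f(g(c0), h(c0, c0, c0), g(c0))) = 1 + max(1, 1, 1) = 2
depth(g(f(g(c0), h(c0, c0, c0), g(c0)))) = 1 + depth(f(g(c0), h(c0, c0, c0), g(c0))) = 1 + 2 = 3
depth(f(c0, c0, c0)) = 1 + max(0, 0, 0) = 1
depth(f(h(c0, c0, c0), h(c0, c0, c0), h(c0, c0, c0))) = 1 + max(1, 1, 1) = 2
depth(h(g(c0), f(c0, c0, c0), f(h(c0, c0, c0), h(c0, c0, c0), h(c0, c0, c0)))) = 1 + max(1, 1, 2) = 3
depth(f(c0, g(f(g(c0), h(c0, c0, c0), g(c0))), h(g(c0), f(c0, c0, c0), f(h(c0, c0, c0), h(c0, c0, c0), h(c0, c0, c0))))) = 1 + max(0, 3, 3) = 4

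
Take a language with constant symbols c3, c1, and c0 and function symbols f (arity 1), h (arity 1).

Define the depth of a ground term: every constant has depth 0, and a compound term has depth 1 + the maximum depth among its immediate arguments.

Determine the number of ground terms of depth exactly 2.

12

Write N_k for the number of ground terms of depth ≤ k. A term of depth ≤ k is either a constant or a function symbol applied to arguments of depth ≤ k−1, so N_k = 3 + N_{k-1} + N_{k-1}.
N_0 = 3
N_1 = 3 + 3 + 3 = 9
N_2 = 3 + 9 + 9 = 21
Terms of depth exactly 2: N_2 − N_1 = 21 − 9 = 12.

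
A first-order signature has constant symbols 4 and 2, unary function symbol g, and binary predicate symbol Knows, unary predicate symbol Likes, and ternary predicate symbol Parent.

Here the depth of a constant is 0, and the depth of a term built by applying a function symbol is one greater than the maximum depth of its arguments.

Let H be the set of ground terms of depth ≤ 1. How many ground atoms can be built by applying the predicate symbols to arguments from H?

First count ground terms of depth ≤ 1.
Let N_k count ground terms of depth at most k. Each non-constant term of depth ≤ k is some function symbol applied to depth-≤(k−1) arguments, giving N_k = 2 + N_{k-1}.
N_0 = 2
N_1 = 2 + 2 = 4
So |H| = 4.
A ground atom is a predicate applied to a tuple of terms from H, so the count is the sum over predicates of |H|^arity:
  Knows: 4^2 = 16;  Likes: 4;  Parent: 4^3 = 64
Total ground atoms: 16 + 4 + 64 = 84.

84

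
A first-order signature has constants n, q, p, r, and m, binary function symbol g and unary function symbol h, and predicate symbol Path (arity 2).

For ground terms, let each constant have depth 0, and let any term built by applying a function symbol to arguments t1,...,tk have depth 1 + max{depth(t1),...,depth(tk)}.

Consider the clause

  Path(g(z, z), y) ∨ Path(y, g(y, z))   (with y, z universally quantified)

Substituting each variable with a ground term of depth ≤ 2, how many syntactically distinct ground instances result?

Ground terms of depth ≤ 2:
  Let N_k = |{terms of depth ≤ k}|. Then N_0 = 5 and N_k = 5 + N_{k-1}^2 + N_{k-1} for k ≥ 1 (one summand per function symbol, arity giving the exponent).
  N_0 = 5
  N_1 = 5 + 5^2 + 5 = 35
  N_2 = 5 + 35^2 + 35 = 1265
So there are 1265 ground terms available for substitution.
The body mentions every one of the 2 quantified variables; since ground terms form a free algebra, no two substitutions collapse to the same formula.
Number of ground instances = 1265^2 = 1600225.

1600225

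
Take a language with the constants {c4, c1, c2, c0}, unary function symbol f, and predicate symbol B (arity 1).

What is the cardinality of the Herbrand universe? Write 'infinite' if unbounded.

The signature has at least one function symbol (f, arity 1) and at least one constant (c4).
Iterating f gives infinitely many distinct ground terms: c4, f(c4), f(f(c4)), ...
So the Herbrand universe is infinite.

infinite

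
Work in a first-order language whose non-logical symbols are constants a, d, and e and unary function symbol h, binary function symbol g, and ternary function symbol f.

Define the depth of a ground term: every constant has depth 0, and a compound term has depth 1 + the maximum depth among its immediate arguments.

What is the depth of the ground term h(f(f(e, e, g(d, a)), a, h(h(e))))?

4

depth(g(d, a)) = 1 + max(0, 0) = 1
depth(f(e, e, g(d, a))) = 1 + max(0, 0, 1) = 2
depth(h(e)) = 1 + depth(e) = 1 + 0 = 1
depth(h(h(e))) = 1 + depth(h(e)) = 1 + 1 = 2
depth(f(f(e, e, g(d, a)), a, h(h(e)))) = 1 + max(2, 0, 2) = 3
depth(h(f(f(e, e, g(d, a)), a, h(h(e))))) = 1 + depth(f(f(e, e, g(d, a)), a, h(h(e)))) = 1 + 3 = 4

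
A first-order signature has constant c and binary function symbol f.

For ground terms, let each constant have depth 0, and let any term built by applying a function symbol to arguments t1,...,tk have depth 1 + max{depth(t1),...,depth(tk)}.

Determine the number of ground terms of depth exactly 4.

651

Write N_k for the number of ground terms of depth ≤ k. A term of depth ≤ k is either a constant or a function symbol applied to arguments of depth ≤ k−1, so N_k = 1 + N_{k-1}^2.
N_0 = 1
N_1 = 1 + 1^2 = 2
N_2 = 1 + 2^2 = 5
N_3 = 1 + 5^2 = 26
N_4 = 1 + 26^2 = 677
Terms of depth exactly 4: N_4 − N_3 = 677 − 26 = 651.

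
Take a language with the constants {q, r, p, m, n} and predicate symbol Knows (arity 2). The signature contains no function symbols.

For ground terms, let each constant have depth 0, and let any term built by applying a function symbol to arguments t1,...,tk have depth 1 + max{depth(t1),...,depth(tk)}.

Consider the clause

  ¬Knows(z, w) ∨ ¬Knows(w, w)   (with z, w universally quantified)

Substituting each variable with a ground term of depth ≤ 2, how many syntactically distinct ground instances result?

25

Ground terms of depth ≤ 2:
  With no function symbols every ground term is a constant, so there are exactly 5 ground terms at every depth bound.
  N_0 = 5
  N_1 = 5
  N_2 = 5
So there are 5 ground terms available for substitution.
The body mentions every one of the 2 quantified variables; since ground terms form a free algebra, no two substitutions collapse to the same formula.
Number of ground instances = 5^2 = 25.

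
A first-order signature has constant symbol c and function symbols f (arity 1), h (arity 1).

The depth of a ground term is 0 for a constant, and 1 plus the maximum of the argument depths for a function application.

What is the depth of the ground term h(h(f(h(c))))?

4

depth(h(c)) = 1 + depth(c) = 1 + 0 = 1
depth(f(h(c))) = 1 + depth(h(c)) = 1 + 1 = 2
depth(h(f(h(c)))) = 1 + depth(f(h(c))) = 1 + 2 = 3
depth(h(h(f(h(c))))) = 1 + depth(h(f(h(c)))) = 1 + 3 = 4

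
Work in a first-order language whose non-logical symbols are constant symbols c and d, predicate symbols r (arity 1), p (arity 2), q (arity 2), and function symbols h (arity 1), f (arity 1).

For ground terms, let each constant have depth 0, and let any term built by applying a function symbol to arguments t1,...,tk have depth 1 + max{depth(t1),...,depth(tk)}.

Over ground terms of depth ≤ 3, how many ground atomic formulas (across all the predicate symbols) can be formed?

1830

First count ground terms of depth ≤ 3.
Let N_k = |{terms of depth ≤ k}|. Then N_0 = 2 and N_k = 2 + N_{k-1} + N_{k-1} for k ≥ 1 (one summand per function symbol, arity giving the exponent).
N_0 = 2
N_1 = 2 + 2 + 2 = 6
N_2 = 2 + 6 + 6 = 14
N_3 = 2 + 14 + 14 = 30
So |H| = 30.
Each predicate of arity r yields |H|^r ground atoms (one per choice of an r-tuple from H):
  r: 30;  p: 30^2 = 900;  q: 30^2 = 900
Total ground atoms: 30 + 900 + 900 = 1830.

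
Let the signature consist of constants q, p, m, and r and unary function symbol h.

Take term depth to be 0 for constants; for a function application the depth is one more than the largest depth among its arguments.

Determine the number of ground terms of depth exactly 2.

Let N_k = |{terms of depth ≤ k}|. Then N_0 = 4 and N_k = 4 + N_{k-1} for k ≥ 1 (one summand per function symbol, arity giving the exponent).
N_0 = 4
N_1 = 4 + 4 = 8
N_2 = 4 + 8 = 12
Terms of depth exactly 2: N_2 − N_1 = 12 − 8 = 4.

4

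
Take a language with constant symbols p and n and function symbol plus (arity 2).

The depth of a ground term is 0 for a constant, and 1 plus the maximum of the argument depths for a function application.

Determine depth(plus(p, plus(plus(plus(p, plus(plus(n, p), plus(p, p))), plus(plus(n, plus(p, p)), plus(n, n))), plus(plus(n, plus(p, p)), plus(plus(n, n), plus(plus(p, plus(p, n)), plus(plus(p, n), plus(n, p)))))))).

7

depth(plus(n, p)) = 1 + max(0, 0) = 1
depth(plus(p, p)) = 1 + max(0, 0) = 1
depth(plus(plus(n, p), plus(p, p))) = 1 + max(1, 1) = 2
depth(plus(p, plus(plus(n, p), plus(p, p)))) = 1 + max(0, 2) = 3
depth(plus(n, plus(p, p))) = 1 + max(0, 1) = 2
depth(plus(n, n)) = 1 + max(0, 0) = 1
depth(plus(plus(n, plus(p, p)), plus(n, n))) = 1 + max(2, 1) = 3
depth(plus(plus(p, plus(plus(n, p), plus(p, p))), plus(plus(n, plus(p, p)), plus(n, n)))) = 1 + max(3, 3) = 4
depth(plus(p, n)) = 1 + max(0, 0) = 1
depth(plus(p, plus(p, n))) = 1 + max(0, 1) = 2
depth(plus(plus(p, n), plus(n, p))) = 1 + max(1, 1) = 2
depth(plus(plus(p, plus(p, n)), plus(plus(p, n), plus(n, p)))) = 1 + max(2, 2) = 3
depth(plus(plus(n, n), plus(plus(p, plus(p, n)), plus(plus(p, n), plus(n, p))))) = 1 + max(1, 3) = 4
depth(plus(plus(n, plus(p, p)), plus(plus(n, n), plus(plus(p, plus(p, n)), plus(plus(p, n), plus(n, p)))))) = 1 + max(2, 4) = 5
depth(plus(plus(plus(p, plus(plus(n, p), plus(p, p))), plus(plus(n, plus(p, p)), plus(n, n))), plus(plus(n, plus(p, p)), plus(plus(n, n), plus(plus(p, plus(p, n)), plus(plus(p, n), plus(n, p))))))) = 1 + max(4, 5) = 6
depth(plus(p, plus(plus(plus(p, plus(plus(n, p), plus(p, p))), plus(plus(n, plus(p, p)), plus(n, n))), plus(plus(n, plus(p, p)), plus(plus(n, n), plus(plus(p, plus(p, n)), plus(plus(p, n), plus(n, p)))))))) = 1 + max(0, 6) = 7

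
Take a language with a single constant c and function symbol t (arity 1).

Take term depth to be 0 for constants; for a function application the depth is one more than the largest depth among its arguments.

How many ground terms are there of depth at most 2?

Write N_k for the number of ground terms of depth ≤ k. A term of depth ≤ k is either a constant or a function symbol applied to arguments of depth ≤ k−1, so N_k = 1 + N_{k-1}.
N_0 = 1
N_1 = 1 + 1 = 2
N_2 = 1 + 2 = 3
Explicitly: c, t(c), t(t(c)).

3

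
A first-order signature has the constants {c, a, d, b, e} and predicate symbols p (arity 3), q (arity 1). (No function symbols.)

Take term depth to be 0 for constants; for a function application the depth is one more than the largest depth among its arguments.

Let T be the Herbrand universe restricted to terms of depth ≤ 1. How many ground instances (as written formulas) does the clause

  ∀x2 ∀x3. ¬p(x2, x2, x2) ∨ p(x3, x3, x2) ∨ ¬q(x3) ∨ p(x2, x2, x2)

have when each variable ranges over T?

Ground terms of depth ≤ 1:
  With no function symbols every ground term is a constant, so there are exactly 5 ground terms at every depth bound.
  N_0 = 5
  N_1 = 5
  Explicitly: c, a, d, b, e.
So there are 5 ground terms available for substitution.
The clause has 2 distinct variables (x2, x3), each appearing in the body. In the free term algebra distinct substitutions yield syntactically distinct ground instances.
Number of ground instances = 5^2 = 25.

25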